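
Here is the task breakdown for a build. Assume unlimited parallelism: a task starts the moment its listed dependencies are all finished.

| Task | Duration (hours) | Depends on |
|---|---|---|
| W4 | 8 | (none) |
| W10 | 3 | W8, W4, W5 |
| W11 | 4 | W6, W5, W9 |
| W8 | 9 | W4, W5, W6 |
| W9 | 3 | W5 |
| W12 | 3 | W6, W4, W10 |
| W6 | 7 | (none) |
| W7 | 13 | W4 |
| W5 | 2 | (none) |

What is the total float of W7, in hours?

The longest chain is W4→W8→W10→W12 = 8+9+3+3 = 23; overall finish 23 hours.
The longest chain containing W7 totals 21 hours.
So W7 can slip 23 − 21 = 2 hours.

2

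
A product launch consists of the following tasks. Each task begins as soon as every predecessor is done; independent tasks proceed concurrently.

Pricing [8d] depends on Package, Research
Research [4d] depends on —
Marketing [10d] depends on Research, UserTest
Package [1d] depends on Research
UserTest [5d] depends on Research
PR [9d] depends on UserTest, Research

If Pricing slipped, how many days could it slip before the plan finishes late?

6

Critical path: Research→UserTest→Marketing = 4+5+10 = 19, so the finish is 19 days.
Pricing finishes as early as 13 and must finish by 19.
Float = 19 − 13 = 6.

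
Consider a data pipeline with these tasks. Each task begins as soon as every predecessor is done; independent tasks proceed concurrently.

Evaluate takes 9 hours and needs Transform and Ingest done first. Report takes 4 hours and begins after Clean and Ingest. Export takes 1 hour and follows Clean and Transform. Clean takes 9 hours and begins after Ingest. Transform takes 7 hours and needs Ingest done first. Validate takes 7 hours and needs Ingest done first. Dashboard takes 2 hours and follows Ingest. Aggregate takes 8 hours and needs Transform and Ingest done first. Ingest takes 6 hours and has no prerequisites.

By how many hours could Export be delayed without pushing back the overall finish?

6

Critical path: Ingest→Transform→Evaluate = 6+7+9 = 22, so the finish is 22 hours.
Export finishes as early as 16 and must finish by 22.
Float = 22 − 16 = 6.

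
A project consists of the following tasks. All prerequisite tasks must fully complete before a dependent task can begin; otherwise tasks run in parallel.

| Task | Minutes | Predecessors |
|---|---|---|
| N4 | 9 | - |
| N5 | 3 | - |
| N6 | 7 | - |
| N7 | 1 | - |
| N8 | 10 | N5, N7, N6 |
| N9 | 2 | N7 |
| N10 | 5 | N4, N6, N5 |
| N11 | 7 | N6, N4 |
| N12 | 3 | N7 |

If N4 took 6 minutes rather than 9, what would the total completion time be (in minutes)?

As given, the longest chain is N6→N8 = 7+10 = 17, so the finish is 17 minutes.
N4 is off the critical path — its longest chain is 16 minutes, giving 1 of slack.
That remains the longest chain; total 17 minutes.

17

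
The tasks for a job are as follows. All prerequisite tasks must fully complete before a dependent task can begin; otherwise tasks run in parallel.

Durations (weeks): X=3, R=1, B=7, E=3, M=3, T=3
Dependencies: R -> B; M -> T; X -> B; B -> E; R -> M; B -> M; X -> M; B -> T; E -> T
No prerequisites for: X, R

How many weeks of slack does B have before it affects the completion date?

The longest chain is X→B→E→T = 3+7+3+3 = 16; overall finish 16 weeks.
Longest path through B: 16 weeks (earliest finish 10, latest finish 10).
Slack of B = 3 − 3 = 0 weeks.

0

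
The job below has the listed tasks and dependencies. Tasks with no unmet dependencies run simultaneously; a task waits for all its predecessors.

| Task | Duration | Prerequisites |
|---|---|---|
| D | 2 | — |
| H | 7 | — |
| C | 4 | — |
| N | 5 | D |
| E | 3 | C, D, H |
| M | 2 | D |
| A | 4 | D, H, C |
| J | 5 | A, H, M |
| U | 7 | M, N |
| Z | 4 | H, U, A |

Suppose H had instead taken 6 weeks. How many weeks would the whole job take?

Baseline: D→N→U→Z = 2+5+7+4 = 18 → 18 weeks.
H has 2 weeks of float (longest path through it is 16).
That remains the longest chain; total 18 weeks.

18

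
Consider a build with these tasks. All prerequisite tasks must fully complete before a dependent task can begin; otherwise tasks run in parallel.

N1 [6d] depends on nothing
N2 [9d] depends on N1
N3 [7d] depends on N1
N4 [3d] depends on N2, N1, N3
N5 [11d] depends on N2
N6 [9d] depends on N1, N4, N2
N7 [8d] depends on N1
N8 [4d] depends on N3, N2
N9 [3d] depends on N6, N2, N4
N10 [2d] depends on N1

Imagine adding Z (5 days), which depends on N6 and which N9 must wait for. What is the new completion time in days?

Originally the project takes 30 days.
With Z inserted, N9 now waits for max(N6, N2, N4, Z).
New critical path: N1→N2→N4→N6→Z→N9 = 6+9+3+9+5+3 = 35 ⇒ 35 days.

35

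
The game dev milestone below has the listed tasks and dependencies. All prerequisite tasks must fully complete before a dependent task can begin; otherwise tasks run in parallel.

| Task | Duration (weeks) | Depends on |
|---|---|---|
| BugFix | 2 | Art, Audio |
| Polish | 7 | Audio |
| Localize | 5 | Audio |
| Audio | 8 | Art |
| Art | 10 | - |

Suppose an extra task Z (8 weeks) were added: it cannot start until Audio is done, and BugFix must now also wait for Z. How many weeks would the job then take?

Originally the job takes 25 weeks.
With Z inserted, BugFix now waits for max(Art, Audio, Z).
New critical path: Art→Audio→Z→BugFix = 10+8+8+2 = 28 ⇒ 28 weeks.

28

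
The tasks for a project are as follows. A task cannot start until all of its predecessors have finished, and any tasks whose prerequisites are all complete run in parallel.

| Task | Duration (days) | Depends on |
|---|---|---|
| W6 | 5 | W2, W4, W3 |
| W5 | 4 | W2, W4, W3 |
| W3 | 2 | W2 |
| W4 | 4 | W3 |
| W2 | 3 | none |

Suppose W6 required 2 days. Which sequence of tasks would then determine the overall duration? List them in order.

W2, W3, W4, W5

The binding path is W2→W3→W4→W6 = 3+2+4+5 = 14; finish at 14 days.
W6 lies on that path, so at 2 days the path becomes 11 days.
Now W2→W3→W4→W5 = 3+2+4+4 = 13 is longest, so the finish becomes 13 days.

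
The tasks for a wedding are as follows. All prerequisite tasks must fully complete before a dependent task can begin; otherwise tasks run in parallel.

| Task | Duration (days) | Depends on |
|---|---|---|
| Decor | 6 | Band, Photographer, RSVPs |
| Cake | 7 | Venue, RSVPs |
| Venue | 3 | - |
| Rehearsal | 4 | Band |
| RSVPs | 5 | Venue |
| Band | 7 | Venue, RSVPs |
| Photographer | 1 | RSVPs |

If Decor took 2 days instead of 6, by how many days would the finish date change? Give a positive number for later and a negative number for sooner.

-2

Critical path before the change: Venue→RSVPs→Band→Decor = 3+5+7+6 = 21 giving 21 days.
Decor is on the critical path; changing it to 2 makes that path 17 days.
Now Venue→RSVPs→Band→Rehearsal = 3+5+7+4 = 19 is longest, so the finish becomes 19 days.
Change in finish: 19 − 21 = -2 days.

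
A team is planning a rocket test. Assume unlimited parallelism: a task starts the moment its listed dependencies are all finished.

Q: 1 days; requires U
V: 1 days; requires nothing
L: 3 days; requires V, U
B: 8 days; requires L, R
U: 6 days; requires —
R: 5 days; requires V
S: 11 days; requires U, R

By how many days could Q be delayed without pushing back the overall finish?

Critical path: V→R→S = 1+5+11 = 17, so the finish is 17 days.
Q finishes as early as 7 and must finish by 17.
So Q can slip 17 − 7 = 10 days.

10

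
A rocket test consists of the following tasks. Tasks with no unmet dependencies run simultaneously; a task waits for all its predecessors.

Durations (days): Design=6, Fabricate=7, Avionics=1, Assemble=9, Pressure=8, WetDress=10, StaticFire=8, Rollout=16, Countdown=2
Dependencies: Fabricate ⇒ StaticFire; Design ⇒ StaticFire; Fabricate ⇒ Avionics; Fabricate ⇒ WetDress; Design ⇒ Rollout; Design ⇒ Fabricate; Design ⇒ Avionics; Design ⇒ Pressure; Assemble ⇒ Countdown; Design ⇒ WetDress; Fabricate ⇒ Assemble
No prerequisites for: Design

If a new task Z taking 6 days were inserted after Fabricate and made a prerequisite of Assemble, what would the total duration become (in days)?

Originally the project takes 24 days.
With Z inserted, Assemble now waits for max(Fabricate, Z).
New critical path: Design→Fabricate→Z→Assemble→Countdown = 6+7+6+9+2 = 30 ⇒ 30 days.

30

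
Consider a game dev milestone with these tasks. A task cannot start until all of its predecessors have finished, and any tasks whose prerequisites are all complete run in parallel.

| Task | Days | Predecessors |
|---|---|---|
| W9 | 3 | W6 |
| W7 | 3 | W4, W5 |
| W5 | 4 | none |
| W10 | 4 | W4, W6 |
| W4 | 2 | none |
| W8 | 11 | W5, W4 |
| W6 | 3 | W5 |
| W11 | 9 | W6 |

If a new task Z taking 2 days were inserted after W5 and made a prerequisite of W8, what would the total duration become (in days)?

Originally the game dev milestone takes 16 days.
With Z inserted, W8 now waits for max(W5, W4, Z).
New critical path: W5→Z→W8 = 4+2+11 = 17 ⇒ 17 days.

17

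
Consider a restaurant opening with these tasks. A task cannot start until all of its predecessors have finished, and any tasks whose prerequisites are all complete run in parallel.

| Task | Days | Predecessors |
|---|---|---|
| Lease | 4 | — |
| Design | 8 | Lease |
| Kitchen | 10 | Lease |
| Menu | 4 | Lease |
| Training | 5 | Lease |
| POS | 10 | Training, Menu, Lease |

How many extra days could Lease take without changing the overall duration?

The longest chain is Lease→Training→POS = 4+5+10 = 19; overall finish 19 days.
Longest path through Lease: 19 days (earliest finish 4, latest finish 4).
Float = 19 − 19 = 0.

0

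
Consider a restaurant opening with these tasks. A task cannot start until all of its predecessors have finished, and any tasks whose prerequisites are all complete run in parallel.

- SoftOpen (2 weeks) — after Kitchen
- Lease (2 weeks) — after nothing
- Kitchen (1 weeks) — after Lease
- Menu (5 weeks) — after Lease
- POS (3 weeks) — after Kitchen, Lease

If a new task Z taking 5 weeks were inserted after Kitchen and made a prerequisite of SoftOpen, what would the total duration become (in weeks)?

10

Originally the project takes 7 weeks.
With Z inserted, SoftOpen now waits for max(Kitchen, Z).
New critical path: Lease→Kitchen→Z→SoftOpen = 2+1+5+2 = 10 ⇒ 10 weeks.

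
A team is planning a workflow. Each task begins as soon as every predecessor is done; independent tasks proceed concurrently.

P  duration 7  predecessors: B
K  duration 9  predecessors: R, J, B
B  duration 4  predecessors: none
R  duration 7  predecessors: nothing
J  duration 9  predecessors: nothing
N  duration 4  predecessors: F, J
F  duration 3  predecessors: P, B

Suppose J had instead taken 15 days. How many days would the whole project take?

Actual critical path: J→K = 9+9 = 18 ⇒ 18 days.
J is on the critical path; changing it to 15 makes that path 24 days.
That remains the longest chain; total 24 days.

24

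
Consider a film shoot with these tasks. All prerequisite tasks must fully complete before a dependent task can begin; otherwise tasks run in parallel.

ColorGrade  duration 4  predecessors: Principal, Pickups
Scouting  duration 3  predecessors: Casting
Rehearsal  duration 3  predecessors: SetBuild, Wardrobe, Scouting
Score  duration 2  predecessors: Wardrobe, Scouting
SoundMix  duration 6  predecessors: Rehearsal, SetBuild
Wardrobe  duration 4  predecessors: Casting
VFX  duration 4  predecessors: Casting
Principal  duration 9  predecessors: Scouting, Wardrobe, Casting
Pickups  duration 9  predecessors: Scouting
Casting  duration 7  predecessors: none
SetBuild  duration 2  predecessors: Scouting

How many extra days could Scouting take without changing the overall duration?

1

Critical path: Casting→Wardrobe→Principal→ColorGrade = 7+4+9+4 = 24, so the finish is 24 days.
The longest chain containing Scouting totals 23 days.
So Scouting can slip 11 − 10 = 1 day.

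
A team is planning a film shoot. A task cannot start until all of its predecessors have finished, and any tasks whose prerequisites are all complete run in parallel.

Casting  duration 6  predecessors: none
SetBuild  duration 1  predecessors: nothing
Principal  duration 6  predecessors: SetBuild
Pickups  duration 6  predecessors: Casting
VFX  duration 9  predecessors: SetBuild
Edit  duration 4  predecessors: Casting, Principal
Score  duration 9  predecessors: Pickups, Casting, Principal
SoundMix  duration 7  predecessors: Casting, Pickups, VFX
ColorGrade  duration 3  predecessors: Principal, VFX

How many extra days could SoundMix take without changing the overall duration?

2

The longest chain is Casting→Pickups→Score = 6+6+9 = 21; overall finish 21 days.
SoundMix finishes as early as 19 and must finish by 21.
Slack of SoundMix = 14 − 12 = 2 days.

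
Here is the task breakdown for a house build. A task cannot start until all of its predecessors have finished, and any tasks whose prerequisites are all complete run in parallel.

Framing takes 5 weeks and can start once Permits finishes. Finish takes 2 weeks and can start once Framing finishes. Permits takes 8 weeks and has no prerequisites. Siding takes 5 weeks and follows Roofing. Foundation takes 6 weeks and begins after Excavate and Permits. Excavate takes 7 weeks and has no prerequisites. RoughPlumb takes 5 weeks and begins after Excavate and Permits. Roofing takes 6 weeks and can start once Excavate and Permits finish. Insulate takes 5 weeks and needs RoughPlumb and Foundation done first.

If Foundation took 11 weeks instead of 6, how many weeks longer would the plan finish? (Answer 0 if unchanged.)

The binding path is Permits→Foundation→Insulate = 8+6+5 = 19; finish at 19 weeks.
Foundation lies on that path, so at 11 weeks the path becomes 24 weeks.
That remains the longest chain; total 24 weeks.
Change in finish: 24 − 19 = +5 weeks.

5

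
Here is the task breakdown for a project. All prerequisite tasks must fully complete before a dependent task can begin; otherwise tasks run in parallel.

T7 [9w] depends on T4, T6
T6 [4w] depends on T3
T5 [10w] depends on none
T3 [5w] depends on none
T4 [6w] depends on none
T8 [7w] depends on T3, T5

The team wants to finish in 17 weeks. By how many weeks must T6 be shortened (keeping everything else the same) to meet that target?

1

Current finish: 18 weeks; target: 17.
T6 is on every critical path, so each week cut from T6 cuts the finish by one (this holds down to a finish of 17).
Need 18 − 17 = 1 week off T6 → T6 becomes 3 weeks, finish becomes 17.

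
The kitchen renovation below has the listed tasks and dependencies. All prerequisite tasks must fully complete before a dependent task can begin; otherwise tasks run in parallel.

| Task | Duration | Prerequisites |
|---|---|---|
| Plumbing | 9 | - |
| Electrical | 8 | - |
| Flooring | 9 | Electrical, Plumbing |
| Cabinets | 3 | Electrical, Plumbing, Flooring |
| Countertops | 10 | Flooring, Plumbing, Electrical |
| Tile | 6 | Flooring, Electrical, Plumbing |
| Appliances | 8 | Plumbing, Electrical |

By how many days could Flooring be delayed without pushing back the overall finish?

0

Critical path: Plumbing→Flooring→Countertops = 9+9+10 = 28, so the finish is 28 days.
Longest path through Flooring: 28 days (earliest finish 18, latest finish 18).
So Flooring can slip 18 − 18 = 0 days.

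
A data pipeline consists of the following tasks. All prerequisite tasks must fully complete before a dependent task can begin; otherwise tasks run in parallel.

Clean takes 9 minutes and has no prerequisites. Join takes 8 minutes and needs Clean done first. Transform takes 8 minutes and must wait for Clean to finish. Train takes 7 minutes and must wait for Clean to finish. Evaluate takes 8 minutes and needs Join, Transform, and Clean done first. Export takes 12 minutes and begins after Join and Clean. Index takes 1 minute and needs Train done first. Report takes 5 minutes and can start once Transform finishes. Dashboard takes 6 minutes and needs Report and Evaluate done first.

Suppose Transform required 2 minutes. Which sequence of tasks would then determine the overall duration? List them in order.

Clean, Join, Evaluate, Dashboard

Baseline: Clean→Transform→Evaluate→Dashboard = 9+8+8+6 = 31 → 31 minutes.
Transform is on the critical path; changing it to 2 makes that path 25 minutes.
The binding chain switches to Clean→Join→Evaluate→Dashboard = 9+8+8+6 = 31; finish 31 minutes.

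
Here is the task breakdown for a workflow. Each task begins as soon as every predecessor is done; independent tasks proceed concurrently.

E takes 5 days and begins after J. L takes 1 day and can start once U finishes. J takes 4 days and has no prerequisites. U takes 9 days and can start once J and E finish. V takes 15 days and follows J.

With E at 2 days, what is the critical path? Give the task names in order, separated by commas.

J, V

Baseline: J→E→U→L = 4+5+9+1 = 19 → 19 days.
E is on the critical path; changing it to 2 makes that path 16 days.
The binding chain switches to J→V = 4+15 = 19; finish 19 days.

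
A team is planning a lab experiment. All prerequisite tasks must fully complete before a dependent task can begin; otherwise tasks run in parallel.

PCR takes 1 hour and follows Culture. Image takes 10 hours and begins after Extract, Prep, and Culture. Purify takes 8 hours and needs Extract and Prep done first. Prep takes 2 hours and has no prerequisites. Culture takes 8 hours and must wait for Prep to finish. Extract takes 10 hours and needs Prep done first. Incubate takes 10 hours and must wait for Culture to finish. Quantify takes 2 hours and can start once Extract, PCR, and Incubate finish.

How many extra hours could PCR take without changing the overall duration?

9

The longest chain is Prep→Culture→Incubate→Quantify = 2+8+10+2 = 22; overall finish 22 hours.
PCR finishes as early as 11 and must finish by 20.
Slack of PCR = 19 − 10 = 9 hours.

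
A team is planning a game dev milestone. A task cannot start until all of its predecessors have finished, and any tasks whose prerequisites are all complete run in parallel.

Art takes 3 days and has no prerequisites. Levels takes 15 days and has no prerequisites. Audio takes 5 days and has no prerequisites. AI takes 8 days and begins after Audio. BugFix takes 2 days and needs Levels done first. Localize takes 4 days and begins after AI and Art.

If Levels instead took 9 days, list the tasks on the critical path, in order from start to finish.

Actual critical path: Levels→BugFix = 15+2 = 17 ⇒ 17 days.
Levels lies on that path, so at 9 days the path becomes 11 days.
New critical path: Audio→AI→Localize = 5+8+4 = 17 ⇒ 17 days.

Audio, AI, Localize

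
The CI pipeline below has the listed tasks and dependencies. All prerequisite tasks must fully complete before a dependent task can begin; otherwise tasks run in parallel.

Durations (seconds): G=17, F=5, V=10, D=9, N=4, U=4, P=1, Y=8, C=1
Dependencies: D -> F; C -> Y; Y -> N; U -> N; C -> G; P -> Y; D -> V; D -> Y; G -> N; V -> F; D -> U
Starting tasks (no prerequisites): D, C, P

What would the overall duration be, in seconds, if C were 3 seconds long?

Critical path before the change: D→V→F = 9+10+5 = 24 giving 24 seconds.
The longest path through C is only 22 seconds, so C has float 2.
The critical path is still D→V→F; finish is now 24 seconds.

24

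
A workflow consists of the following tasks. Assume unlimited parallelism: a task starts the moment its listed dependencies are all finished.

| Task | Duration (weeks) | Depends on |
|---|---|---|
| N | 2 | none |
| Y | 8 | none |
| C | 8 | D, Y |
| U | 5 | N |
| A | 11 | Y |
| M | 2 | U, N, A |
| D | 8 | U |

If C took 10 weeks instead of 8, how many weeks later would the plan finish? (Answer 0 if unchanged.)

2

Actual critical path: N→U→D→C = 2+5+8+8 = 23 ⇒ 23 weeks.
C lies on that path, so at 10 weeks the path becomes 25 weeks.
No other chain overtakes it, so the finish is 25 weeks.
Change in finish: 25 − 23 = +2 weeks.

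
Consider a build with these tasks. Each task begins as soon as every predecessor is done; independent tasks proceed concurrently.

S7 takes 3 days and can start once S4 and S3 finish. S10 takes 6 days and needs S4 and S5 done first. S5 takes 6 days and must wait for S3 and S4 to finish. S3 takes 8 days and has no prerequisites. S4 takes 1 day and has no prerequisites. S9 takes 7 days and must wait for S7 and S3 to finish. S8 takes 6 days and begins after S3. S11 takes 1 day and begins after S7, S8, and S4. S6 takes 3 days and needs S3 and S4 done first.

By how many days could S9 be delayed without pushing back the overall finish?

2

The longest chain is S3→S5→S10 = 8+6+6 = 20; overall finish 20 days.
Longest path through S9: 18 days (earliest finish 18, latest finish 20).
Float = 20 − 18 = 2.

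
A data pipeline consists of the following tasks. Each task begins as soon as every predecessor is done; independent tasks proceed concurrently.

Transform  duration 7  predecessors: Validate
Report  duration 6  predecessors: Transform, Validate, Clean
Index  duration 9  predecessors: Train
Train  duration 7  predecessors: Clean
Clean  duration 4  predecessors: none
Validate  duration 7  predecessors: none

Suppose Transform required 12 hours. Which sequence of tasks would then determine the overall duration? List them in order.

Validate, Transform, Report

Critical path before the change: Validate→Transform→Report = 7+7+6 = 20 giving 20 hours.
Since Transform is critical, the +5 change carries straight to that chain (now 25 hours).
No other chain overtakes it, so the finish is 25 hours.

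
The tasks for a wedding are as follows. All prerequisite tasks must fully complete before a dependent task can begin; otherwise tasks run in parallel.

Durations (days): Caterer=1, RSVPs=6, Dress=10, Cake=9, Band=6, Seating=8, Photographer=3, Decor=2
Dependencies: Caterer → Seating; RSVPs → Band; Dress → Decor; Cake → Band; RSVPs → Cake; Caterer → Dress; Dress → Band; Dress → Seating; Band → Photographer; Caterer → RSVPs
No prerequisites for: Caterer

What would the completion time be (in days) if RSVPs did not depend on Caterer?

24

Original critical path: Caterer→RSVPs→Cake→Band→Photographer = 1+6+9+6+3 = 25 ⇒ 25 days.
Without Caterer→RSVPs, RSVPs's earliest start moves from 1 to 0.
The longest chain is now RSVPs→Cake→Band→Photographer = 6+9+6+3 = 24, so the wedding takes 24 days.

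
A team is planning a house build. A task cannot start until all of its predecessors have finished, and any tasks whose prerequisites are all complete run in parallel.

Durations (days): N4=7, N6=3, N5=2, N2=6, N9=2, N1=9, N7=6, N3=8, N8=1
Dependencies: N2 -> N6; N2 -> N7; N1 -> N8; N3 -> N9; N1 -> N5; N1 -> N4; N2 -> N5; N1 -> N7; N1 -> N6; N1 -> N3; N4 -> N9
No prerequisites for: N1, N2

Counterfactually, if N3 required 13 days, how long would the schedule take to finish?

Critical path before the change: N1→N3→N9 = 9+8+2 = 19 giving 19 days.
N3 lies on that path, so at 13 days the path becomes 24 days.
That remains the longest chain; total 24 days.

24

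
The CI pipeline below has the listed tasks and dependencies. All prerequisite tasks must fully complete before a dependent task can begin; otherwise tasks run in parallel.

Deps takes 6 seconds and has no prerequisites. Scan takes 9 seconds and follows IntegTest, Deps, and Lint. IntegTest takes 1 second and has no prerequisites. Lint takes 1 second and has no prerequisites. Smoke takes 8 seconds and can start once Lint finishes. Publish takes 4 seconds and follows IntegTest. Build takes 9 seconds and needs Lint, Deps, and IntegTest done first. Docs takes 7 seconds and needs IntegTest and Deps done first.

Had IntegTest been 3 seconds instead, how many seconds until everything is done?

15

Critical path before the change: Deps→Build = 6+9 = 15 giving 15 seconds.
IntegTest has 5 seconds of float (longest path through it is 10).
No other chain overtakes it, so the finish is 15 seconds.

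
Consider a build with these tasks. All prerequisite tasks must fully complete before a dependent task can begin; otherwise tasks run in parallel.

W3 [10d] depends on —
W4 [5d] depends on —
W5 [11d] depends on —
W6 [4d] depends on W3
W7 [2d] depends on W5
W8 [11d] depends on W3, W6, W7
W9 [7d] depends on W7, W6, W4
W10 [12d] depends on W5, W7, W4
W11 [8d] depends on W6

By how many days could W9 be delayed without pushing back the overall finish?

W3→W6→W8 = 10+4+11 = 25 sets the makespan at 25 days.
The longest chain containing W9 totals 21 days.
Slack of W9 = 18 − 14 = 4 days.

4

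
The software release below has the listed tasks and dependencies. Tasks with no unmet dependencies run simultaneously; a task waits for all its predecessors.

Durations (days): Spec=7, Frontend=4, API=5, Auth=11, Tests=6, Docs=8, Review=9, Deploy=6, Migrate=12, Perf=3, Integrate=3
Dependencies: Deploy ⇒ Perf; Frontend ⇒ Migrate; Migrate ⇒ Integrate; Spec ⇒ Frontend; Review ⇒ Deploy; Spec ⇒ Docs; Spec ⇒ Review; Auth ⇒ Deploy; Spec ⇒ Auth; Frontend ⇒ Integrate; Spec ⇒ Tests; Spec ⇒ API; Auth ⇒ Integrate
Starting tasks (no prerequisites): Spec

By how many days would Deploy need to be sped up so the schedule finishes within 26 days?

1

Current finish: 27 days; target: 26.
Deploy is on every critical path, so each day cut from Deploy cuts the finish by one (this holds down to a finish of 26).
Need 27 − 26 = 1 day off Deploy → Deploy becomes 5 days, finish becomes 26.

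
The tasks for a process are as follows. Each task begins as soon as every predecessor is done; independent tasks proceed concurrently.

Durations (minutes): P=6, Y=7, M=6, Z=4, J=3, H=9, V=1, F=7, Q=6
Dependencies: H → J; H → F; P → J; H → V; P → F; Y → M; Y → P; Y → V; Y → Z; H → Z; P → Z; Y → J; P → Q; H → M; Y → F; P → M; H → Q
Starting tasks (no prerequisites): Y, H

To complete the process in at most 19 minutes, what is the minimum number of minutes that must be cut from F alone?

1

Current finish: 20 minutes; target: 19.
F is on every critical path, so each minute cut from F cuts the finish by one (this holds down to a finish of 19).
Need 20 − 19 = 1 minute off F → F becomes 6 minutes, finish becomes 19.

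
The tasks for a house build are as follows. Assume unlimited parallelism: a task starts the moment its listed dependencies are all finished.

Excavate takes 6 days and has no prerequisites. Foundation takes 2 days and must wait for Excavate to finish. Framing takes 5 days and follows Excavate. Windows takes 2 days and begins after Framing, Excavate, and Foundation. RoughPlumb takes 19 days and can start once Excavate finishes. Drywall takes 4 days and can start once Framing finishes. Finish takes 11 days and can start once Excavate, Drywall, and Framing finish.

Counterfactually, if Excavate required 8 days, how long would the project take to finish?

As given, the longest chain is Excavate→Framing→Drywall→Finish = 6+5+4+11 = 26, so the finish is 26 days.
Excavate is on the critical path; changing it to 8 makes that path 28 days.
That remains the longest chain; total 28 days.

28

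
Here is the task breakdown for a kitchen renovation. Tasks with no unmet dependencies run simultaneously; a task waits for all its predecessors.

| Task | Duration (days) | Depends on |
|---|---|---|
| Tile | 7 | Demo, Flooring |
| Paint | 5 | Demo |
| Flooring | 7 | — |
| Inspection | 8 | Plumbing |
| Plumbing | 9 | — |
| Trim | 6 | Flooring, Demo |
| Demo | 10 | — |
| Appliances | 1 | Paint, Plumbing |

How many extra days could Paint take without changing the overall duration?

1

Demo→Tile = 10+7 = 17 sets the makespan at 17 days.
The longest chain containing Paint totals 16 days.
So Paint can slip 16 − 15 = 1 day.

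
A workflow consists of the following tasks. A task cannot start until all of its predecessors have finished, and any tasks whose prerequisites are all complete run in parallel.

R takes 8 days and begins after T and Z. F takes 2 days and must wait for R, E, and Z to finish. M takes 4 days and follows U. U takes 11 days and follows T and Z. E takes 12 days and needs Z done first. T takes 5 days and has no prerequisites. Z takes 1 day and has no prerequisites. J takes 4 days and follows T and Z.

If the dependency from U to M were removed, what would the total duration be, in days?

Before: longest chain T→U→M = 5+11+4 = 20, finish 20.
Without U→M, M's earliest start moves from 16 to 0.
After: T→U = 5+11 = 16 → 16 days.

16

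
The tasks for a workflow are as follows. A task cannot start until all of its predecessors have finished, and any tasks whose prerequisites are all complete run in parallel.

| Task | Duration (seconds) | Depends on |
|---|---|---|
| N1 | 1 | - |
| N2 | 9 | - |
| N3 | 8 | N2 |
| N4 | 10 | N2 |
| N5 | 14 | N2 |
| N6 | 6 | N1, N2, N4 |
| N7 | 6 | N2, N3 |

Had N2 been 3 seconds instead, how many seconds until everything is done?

The binding path is N2→N4→N6 = 9+10+6 = 25; finish at 25 seconds.
N2 lies on that path, so at 3 seconds the path becomes 19 seconds.
No other chain overtakes it, so the finish is 19 seconds.

19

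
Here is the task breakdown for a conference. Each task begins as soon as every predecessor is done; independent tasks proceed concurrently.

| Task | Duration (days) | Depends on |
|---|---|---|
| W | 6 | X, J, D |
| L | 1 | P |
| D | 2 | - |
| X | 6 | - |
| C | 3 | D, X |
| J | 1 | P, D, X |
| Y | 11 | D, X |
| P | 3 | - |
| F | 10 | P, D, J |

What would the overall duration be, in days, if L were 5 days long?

Critical path before the change: X→J→F = 6+1+10 = 17 giving 17 days.
L has 13 days of float (longest path through it is 4).
No other chain overtakes it, so the finish is 17 days.

17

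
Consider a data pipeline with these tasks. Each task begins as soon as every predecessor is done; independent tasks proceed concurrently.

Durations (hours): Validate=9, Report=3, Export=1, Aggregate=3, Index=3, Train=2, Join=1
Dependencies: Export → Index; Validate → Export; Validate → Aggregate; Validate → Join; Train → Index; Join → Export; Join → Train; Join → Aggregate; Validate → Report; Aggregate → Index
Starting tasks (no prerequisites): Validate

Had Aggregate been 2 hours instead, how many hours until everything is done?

As given, the longest chain is Validate→Join→Aggregate→Index = 9+1+3+3 = 16, so the finish is 16 hours.
Since Aggregate is critical, the -1 change carries straight to that chain (now 15 hours).
No other chain overtakes it, so the finish is 15 hours.

15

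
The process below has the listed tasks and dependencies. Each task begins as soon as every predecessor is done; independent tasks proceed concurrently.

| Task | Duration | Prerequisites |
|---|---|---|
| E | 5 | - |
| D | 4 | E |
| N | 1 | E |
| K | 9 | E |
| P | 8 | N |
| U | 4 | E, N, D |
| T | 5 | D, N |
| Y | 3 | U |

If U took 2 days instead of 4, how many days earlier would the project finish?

2

As given, the longest chain is E→D→U→Y = 5+4+4+3 = 16, so the finish is 16 days.
U is on the critical path; changing it to 2 makes that path 14 days.
The critical path is still E→D→U→Y; finish is now 14 days.
Change in finish: 14 − 16 = -2 days.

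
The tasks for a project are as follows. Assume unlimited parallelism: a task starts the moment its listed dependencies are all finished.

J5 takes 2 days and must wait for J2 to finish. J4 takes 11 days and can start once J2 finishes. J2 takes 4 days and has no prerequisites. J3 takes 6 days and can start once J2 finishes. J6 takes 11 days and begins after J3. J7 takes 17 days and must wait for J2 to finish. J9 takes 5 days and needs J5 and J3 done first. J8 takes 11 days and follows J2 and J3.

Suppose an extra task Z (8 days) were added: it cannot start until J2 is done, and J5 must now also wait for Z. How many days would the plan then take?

21

Originally the plan takes 21 days.
With Z inserted, J5 now waits for max(J2, Z).
New critical path: J2→J3→J6 = 4+6+11 = 21 ⇒ 21 days.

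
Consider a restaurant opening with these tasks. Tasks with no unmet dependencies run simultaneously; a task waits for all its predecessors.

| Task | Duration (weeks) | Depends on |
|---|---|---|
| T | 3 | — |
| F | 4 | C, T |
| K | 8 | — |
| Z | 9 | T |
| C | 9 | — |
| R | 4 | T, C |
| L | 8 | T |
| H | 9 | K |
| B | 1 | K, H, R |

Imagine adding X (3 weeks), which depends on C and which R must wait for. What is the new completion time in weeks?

18

Originally the project takes 18 weeks.
With X inserted, R now waits for max(T, C, X).
New critical path: K→H→B = 8+9+1 = 18 ⇒ 18 weeks.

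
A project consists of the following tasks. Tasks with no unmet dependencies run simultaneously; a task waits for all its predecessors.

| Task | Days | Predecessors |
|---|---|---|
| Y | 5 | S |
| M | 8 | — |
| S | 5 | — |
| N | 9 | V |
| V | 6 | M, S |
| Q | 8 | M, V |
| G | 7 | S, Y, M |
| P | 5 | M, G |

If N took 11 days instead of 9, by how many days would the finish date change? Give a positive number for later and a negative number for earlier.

2

The binding path is M→V→N = 8+6+9 = 23; finish at 23 days.
N lies on that path, so at 11 days the path becomes 25 days.
The critical path is still M→V→N; finish is now 25 days.
Change in finish: 25 − 23 = +2 days.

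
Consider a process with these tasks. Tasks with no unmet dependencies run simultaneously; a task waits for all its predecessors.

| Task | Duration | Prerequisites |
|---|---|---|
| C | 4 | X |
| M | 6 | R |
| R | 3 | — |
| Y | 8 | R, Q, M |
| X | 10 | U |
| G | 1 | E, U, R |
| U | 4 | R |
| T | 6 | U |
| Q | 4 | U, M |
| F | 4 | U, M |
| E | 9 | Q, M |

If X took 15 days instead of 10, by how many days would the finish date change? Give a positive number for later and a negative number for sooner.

3

Baseline: R→M→Q→E→G = 3+6+4+9+1 = 23 → 23 days.
X has 2 days of float (longest path through it is 21).
The binding chain switches to R→U→X→C = 3+4+15+4 = 26; finish 26 days.
Change in finish: 26 − 23 = +3 days.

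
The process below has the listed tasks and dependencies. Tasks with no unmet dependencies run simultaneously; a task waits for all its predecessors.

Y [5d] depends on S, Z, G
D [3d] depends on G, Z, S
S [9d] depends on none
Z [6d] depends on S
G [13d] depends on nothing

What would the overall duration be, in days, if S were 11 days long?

Critical path before the change: S→Z→Y = 9+6+5 = 20 giving 20 days.
S lies on that path, so at 11 days the path becomes 22 days.
That remains the longest chain; total 22 days.

22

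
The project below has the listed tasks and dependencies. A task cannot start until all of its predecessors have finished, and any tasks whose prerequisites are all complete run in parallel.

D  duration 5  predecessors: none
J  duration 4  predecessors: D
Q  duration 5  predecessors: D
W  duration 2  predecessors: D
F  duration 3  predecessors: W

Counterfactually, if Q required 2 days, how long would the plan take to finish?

10

Actual critical path: D→Q = 5+5 = 10 ⇒ 10 days.
Q lies on that path, so at 2 days the path becomes 7 days.
New critical path: D→W→F = 5+2+3 = 10 ⇒ 10 days.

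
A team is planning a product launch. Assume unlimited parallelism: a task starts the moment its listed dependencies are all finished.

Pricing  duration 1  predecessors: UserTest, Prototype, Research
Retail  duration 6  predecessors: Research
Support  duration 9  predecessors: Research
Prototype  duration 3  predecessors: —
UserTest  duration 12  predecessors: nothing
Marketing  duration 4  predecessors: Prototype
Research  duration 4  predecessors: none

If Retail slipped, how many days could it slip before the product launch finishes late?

3

The longest chain is Research→Support = 4+9 = 13; overall finish 13 days.
Retail finishes as early as 10 and must finish by 13.
So Retail can slip 13 − 10 = 3 days.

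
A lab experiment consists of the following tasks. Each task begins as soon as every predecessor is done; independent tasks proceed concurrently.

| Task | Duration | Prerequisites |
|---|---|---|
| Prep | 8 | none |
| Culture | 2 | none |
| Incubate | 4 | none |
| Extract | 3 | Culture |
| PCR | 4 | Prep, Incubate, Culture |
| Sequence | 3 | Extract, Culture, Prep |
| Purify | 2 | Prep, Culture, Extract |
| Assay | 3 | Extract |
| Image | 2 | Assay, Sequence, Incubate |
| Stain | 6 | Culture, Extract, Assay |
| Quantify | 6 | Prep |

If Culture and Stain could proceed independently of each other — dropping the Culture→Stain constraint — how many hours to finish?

14

Before: longest chain Prep→Quantify = 8+6 = 14, finish 14.
Dropping Culture→Stain doesn't change Stain's earliest start (8); another predecessor still binds.
After: Prep→Quantify = 8+6 = 14 → 14 hours.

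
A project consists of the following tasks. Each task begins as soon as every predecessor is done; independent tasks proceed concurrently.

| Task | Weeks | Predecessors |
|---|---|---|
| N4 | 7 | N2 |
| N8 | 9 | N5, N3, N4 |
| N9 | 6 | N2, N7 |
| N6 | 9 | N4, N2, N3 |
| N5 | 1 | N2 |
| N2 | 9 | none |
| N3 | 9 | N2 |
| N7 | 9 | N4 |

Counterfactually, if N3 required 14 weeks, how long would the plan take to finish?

Critical path before the change: N2→N4→N7→N9 = 9+7+9+6 = 31 giving 31 weeks.
N3 is off the critical path — its longest chain is 27 weeks, giving 4 of slack.
New critical path: N2→N3→N6 = 9+14+9 = 32 ⇒ 32 weeks.

32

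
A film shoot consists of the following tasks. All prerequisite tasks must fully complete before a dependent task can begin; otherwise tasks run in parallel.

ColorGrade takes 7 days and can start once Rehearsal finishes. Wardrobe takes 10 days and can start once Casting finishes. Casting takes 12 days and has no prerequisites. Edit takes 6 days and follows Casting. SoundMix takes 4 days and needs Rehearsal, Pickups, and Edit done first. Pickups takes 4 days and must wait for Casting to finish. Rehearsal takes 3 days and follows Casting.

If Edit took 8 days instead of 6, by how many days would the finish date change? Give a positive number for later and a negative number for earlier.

2

Baseline: Casting→Edit→SoundMix = 12+6+4 = 22 → 22 days.
Since Edit is critical, the +2 change carries straight to that chain (now 24 days).
The critical path is still Casting→Edit→SoundMix; finish is now 24 days.
Change in finish: 24 − 22 = +2 days.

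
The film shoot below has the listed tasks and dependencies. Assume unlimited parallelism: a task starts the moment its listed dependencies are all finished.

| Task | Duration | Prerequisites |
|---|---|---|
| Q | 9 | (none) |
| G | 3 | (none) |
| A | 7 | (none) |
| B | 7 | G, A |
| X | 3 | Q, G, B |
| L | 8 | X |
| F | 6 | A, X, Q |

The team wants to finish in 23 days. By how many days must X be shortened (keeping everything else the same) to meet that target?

Current finish: 25 days; target: 23.
X is on every critical path, so each day cut from X cuts the finish by one (this holds down to a finish of 23).
Need 25 − 23 = 2 days off X → X becomes 1 day, finish becomes 23.

2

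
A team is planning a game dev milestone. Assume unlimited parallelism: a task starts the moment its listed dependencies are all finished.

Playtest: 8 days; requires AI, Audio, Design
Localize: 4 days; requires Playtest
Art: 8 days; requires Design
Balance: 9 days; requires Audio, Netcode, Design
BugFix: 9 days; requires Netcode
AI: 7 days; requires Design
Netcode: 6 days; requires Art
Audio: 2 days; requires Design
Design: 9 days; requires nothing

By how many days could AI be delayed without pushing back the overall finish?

4

Critical path: Design→Art→Netcode→Balance = 9+8+6+9 = 32, so the finish is 32 days.
The longest chain containing AI totals 28 days.
So AI can slip 20 − 16 = 4 days.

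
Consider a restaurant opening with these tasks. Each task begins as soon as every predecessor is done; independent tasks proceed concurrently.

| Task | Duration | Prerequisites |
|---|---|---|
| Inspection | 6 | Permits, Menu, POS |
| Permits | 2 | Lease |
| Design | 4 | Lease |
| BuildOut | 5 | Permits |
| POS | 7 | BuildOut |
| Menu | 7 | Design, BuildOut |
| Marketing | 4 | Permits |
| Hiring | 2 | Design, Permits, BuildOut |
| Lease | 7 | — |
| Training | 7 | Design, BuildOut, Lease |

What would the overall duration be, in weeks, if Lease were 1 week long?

Baseline: Lease→Permits→BuildOut→Menu→Inspection = 7+2+5+7+6 = 27 → 27 weeks.
Lease lies on that path, so at 1 week the path becomes 21 weeks.
The critical path is still Lease→Permits→BuildOut→Menu→Inspection; finish is now 21 weeks.

21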